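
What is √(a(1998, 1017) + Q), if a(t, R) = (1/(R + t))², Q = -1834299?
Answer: I*√16674190627274/3015 ≈ 1354.4*I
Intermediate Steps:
a(t, R) = (R + t)⁻²
√(a(1998, 1017) + Q) = √((1017 + 1998)⁻² - 1834299) = √(3015⁻² - 1834299) = √(1/9090225 - 1834299) = √(-16674190627274/9090225) = I*√16674190627274/3015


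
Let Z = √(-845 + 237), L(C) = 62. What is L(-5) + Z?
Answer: 62 + 4*I*√38 ≈ 62.0 + 24.658*I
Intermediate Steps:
Z = 4*I*√38 (Z = √(-608) = 4*I*√38 ≈ 24.658*I)
L(-5) + Z = 62 + 4*I*√38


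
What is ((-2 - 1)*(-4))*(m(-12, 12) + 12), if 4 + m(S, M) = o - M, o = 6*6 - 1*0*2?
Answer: 384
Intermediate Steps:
o = 36 (o = 36 + 0*2 = 36 + 0 = 36)
m(S, M) = 32 - M (m(S, M) = -4 + (36 - M) = 32 - M)
((-2 - 1)*(-4))*(m(-12, 12) + 12) = ((-2 - 1)*(-4))*((32 - 1*12) + 12) = (-3*(-4))*((32 - 12) + 12) = 12*(20 + 12) = 12*32 = 384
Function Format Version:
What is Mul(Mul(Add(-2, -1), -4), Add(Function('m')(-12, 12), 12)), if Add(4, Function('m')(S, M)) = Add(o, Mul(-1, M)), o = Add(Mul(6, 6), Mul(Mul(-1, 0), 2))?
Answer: 384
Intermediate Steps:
o = 36 (o = Add(36, Mul(0, 2)) = Add(36, 0) = 36)
Function('m')(S, M) = Add(32, Mul(-1, M)) (Function('m')(S, M) = Add(-4, Add(36, Mul(-1, M))) = Add(32, Mul(-1, M)))
Mul(Mul(Add(-2, -1), -4), Add(Function('m')(-12, 12), 12)) = Mul(Mul(Add(-2, -1), -4), Add(Add(32, Mul(-1, 12)), 12)) = Mul(Mul(-3, -4), Add(Add(32, -12), 12)) = Mul(12, Add(20, 12)) = Mul(12, 32) = 384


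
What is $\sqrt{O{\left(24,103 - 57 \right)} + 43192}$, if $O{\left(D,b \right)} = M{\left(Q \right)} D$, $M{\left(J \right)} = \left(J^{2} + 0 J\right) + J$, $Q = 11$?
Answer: $2 \sqrt{11590} \approx 215.31$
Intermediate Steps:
$M{\left(J \right)} = J + J^{2}$ ($M{\left(J \right)} = \left(J^{2} + 0\right) + J = J^{2} + J = J + J^{2}$)
$O{\left(D,b \right)} = 132 D$ ($O{\left(D,b \right)} = 11 \left(1 + 11\right) D = 11 \cdot 12 D = 132 D$)
$\sqrt{O{\left(24,103 - 57 \right)} + 43192} = \sqrt{132 \cdot 24 + 43192} = \sqrt{3168 + 43192} = \sqrt{46360} = 2 \sqrt{11590}$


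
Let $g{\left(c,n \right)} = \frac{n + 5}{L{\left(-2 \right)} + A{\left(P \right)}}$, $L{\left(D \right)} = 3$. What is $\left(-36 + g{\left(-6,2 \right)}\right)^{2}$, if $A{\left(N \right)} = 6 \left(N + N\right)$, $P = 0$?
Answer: $\frac{10201}{9} \approx 1133.4$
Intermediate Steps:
$A{\left(N \right)} = 12 N$ ($A{\left(N \right)} = 6 \cdot 2 N = 12 N$)
$g{\left(c,n \right)} = \frac{5}{3} + \frac{n}{3}$ ($g{\left(c,n \right)} = \frac{n + 5}{3 + 12 \cdot 0} = \frac{5 + n}{3 + 0} = \frac{5 + n}{3} = \left(5 + n\right) \frac{1}{3} = \frac{5}{3} + \frac{n}{3}$)
$\left(-36 + g{\left(-6,2 \right)}\right)^{2} = \left(-36 + \left(\frac{5}{3} + \frac{1}{3} \cdot 2\right)\right)^{2} = \left(-36 + \left(\frac{5}{3} + \frac{2}{3}\right)\right)^{2} = \left(-36 + \frac{7}{3}\right)^{2} = \left(- \frac{101}{3}\right)^{2} = \frac{10201}{9}$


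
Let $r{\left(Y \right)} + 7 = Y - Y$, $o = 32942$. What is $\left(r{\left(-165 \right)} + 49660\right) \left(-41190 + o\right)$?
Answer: $-409537944$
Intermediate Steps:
$r{\left(Y \right)} = -7$ ($r{\left(Y \right)} = -7 + \left(Y - Y\right) = -7 + 0 = -7$)
$\left(r{\left(-165 \right)} + 49660\right) \left(-41190 + o\right) = \left(-7 + 49660\right) \left(-41190 + 32942\right) = 49653 \left(-8248\right) = -409537944$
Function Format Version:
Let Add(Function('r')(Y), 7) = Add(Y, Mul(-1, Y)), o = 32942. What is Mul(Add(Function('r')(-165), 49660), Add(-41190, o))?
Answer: -409537944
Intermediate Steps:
Function('r')(Y) = -7 (Function('r')(Y) = Add(-7, Add(Y, Mul(-1, Y))) = Add(-7, 0) = -7)
Mul(Add(Function('r')(-165), 49660), Add(-41190, o)) = Mul(Add(-7, 49660), Add(-41190, 32942)) = Mul(49653, -8248) = -409537944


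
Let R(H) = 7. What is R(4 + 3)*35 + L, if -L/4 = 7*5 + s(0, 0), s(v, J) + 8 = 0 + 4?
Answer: 121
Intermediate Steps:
s(v, J) = -4 (s(v, J) = -8 + (0 + 4) = -8 + 4 = -4)
L = -124 (L = -4*(7*5 - 4) = -4*(35 - 4) = -4*31 = -124)
R(4 + 3)*35 + L = 7*35 - 124 = 245 - 124 = 121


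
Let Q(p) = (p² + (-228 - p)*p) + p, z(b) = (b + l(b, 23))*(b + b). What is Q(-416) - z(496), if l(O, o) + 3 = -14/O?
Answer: -394596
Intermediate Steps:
l(O, o) = -3 - 14/O
z(b) = 2*b*(-3 + b - 14/b) (z(b) = (b + (-3 - 14/b))*(b + b) = (-3 + b - 14/b)*(2*b) = 2*b*(-3 + b - 14/b))
Q(p) = p + p² + p*(-228 - p) (Q(p) = (p² + p*(-228 - p)) + p = p + p² + p*(-228 - p))
Q(-416) - z(496) = -227*(-416) - (-28 + 2*496*(-3 + 496)) = 94432 - (-28 + 2*496*493) = 94432 - (-28 + 489056) = 94432 - 1*489028 = 94432 - 489028 = -394596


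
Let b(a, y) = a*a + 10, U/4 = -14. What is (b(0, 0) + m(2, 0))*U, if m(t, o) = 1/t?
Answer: -588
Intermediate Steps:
U = -56 (U = 4*(-14) = -56)
b(a, y) = 10 + a**2 (b(a, y) = a**2 + 10 = 10 + a**2)
(b(0, 0) + m(2, 0))*U = ((10 + 0**2) + 1/2)*(-56) = ((10 + 0) + 1/2)*(-56) = (10 + 1/2)*(-56) = (21/2)*(-56) = -588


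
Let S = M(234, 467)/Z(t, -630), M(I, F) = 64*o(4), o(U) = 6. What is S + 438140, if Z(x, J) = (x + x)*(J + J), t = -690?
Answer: 15871621508/36225 ≈ 4.3814e+5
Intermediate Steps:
Z(x, J) = 4*J*x (Z(x, J) = (2*x)*(2*J) = 4*J*x)
M(I, F) = 384 (M(I, F) = 64*6 = 384)
S = 8/36225 (S = 384/((4*(-630)*(-690))) = 384/1738800 = 384*(1/1738800) = 8/36225 ≈ 0.00022084)
S + 438140 = 8/36225 + 438140 = 15871621508/36225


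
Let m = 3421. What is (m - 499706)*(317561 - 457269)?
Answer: 69334984780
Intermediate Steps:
(m - 499706)*(317561 - 457269) = (3421 - 499706)*(317561 - 457269) = -496285*(-139708) = 69334984780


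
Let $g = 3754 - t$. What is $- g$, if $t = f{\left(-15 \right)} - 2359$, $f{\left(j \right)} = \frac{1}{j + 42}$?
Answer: $- \frac{165050}{27} \approx -6113.0$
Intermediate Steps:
$f{\left(j \right)} = \frac{1}{42 + j}$
$t = - \frac{63692}{27}$ ($t = \frac{1}{42 - 15} - 2359 = \frac{1}{27} - 2359 = - \frac{63692}{27} \approx -2359.0$)
$g = \frac{165050}{27}$ ($g = 3754 - - \frac{63692}{27} = 3754 + \frac{63692}{27} = \frac{165050}{27} \approx 6113.0$)
$- g = \left(-1\right) \frac{165050}{27} = - \frac{165050}{27}$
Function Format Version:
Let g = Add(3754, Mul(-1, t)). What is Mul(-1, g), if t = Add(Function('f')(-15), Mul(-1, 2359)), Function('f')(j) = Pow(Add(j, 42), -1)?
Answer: Rational(-165050, 27) ≈ -6113.0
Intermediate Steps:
Function('f')(j) = Pow(Add(42, j), -1)
t = Rational(-63692, 27) (t = Add(Pow(Add(42, -15), -1), Mul(-1, 2359)) = Add(Pow(27, -1), -2359) = Add(Rational(1, 27), -2359) = Rational(-63692, 27) ≈ -2359.0)
g = Rational(165050, 27) (g = Add(3754, Mul(-1, Rational(-63692, 27))) = Add(3754, Rational(63692, 27)) = Rational(165050, 27) ≈ 6113.0)
Mul(-1, g) = Mul(-1, Rational(165050, 27)) = Rational(-165050, 27)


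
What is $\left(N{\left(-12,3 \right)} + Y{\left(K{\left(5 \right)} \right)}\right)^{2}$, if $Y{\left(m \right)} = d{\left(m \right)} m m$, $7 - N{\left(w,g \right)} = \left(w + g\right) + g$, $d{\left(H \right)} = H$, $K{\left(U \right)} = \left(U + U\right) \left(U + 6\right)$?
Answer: $1771595606169$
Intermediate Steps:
$K{\left(U \right)} = 2 U \left(6 + U\right)$
$N{\left(w,g \right)} = 7 - w - 2 g$ ($N{\left(w,g \right)} = 7 - \left(\left(w + g\right) + g\right) = 7 - \left(\left(g + w\right) + g\right) = 7 - \left(w + 2 g\right) = 7 - w - 2 g$)
$Y{\left(m \right)} = m^{3}$ ($Y{\left(m \right)} = m m m = m^{2} m = m^{3}$)
$\left(N{\left(-12,3 \right)} + Y{\left(K{\left(5 \right)} \right)}\right)^{2} = \left(\left(7 - -12 - 6\right) + \left(2 \cdot 5 \left(6 + 5\right)\right)^{3}\right)^{2} = \left(\left(7 + 12 - 6\right) + \left(2 \cdot 5 \cdot 11\right)^{3}\right)^{2} = \left(13 + 110^{3}\right)^{2} = \left(13 + 1331000\right)^{2} = 1331013^{2} = 1771595606169$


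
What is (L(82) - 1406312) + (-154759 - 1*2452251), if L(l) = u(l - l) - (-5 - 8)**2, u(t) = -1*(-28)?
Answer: -4013463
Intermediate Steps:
u(t) = 28
L(l) = -141 (L(l) = 28 - (-5 - 8)**2 = 28 - 1*(-13)**2 = 28 - 1*169 = 28 - 169 = -141)
(L(82) - 1406312) + (-154759 - 1*2452251) = (-141 - 1406312) + (-154759 - 1*2452251) = -1406453 + (-154759 - 2452251) = -1406453 - 2607010 = -4013463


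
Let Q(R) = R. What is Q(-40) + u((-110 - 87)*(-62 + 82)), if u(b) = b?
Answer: -3980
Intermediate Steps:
Q(-40) + u((-110 - 87)*(-62 + 82)) = -40 + (-110 - 87)*(-62 + 82) = -40 - 197*20 = -40 - 3940 = -3980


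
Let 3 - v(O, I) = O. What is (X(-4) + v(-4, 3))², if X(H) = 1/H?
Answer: 729/16 ≈ 45.563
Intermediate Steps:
v(O, I) = 3 - O
(X(-4) + v(-4, 3))² = (1/(-4) + (3 - 1*(-4)))² = (-¼ + (3 + 4))² = (-¼ + 7)² = (27/4)² = 729/16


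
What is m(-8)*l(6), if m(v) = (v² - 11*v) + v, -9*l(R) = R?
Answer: -96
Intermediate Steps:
l(R) = -R/9
m(v) = v² - 10*v
m(-8)*l(6) = (-8*(-10 - 8))*(-⅑*6) = -8*(-18)*(-⅔) = 144*(-⅔) = -96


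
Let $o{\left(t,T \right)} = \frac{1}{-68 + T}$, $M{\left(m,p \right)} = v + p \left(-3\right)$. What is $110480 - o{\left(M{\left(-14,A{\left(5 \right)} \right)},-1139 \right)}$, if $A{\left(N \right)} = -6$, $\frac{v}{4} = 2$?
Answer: $\frac{133349361}{1207} \approx 1.1048 \cdot 10^{5}$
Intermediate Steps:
$v = 8$ ($v = 4 \cdot 2 = 8$)
$M{\left(m,p \right)} = 8 - 3 p$ ($M{\left(m,p \right)} = 8 + p \left(-3\right) = 8 - 3 p$)
$110480 - o{\left(M{\left(-14,A{\left(5 \right)} \right)},-1139 \right)} = 110480 - \frac{1}{-68 - 1139} = 110480 - \frac{1}{-1207} = 110480 - - \frac{1}{1207} = 110480 + \frac{1}{1207} = \frac{133349361}{1207}$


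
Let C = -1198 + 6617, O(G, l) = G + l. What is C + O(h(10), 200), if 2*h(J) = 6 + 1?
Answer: 11245/2 ≈ 5622.5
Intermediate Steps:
h(J) = 7/2 (h(J) = (6 + 1)/2 = (1/2)*7 = 7/2)
C = 5419
C + O(h(10), 200) = 5419 + (7/2 + 200) = 5419 + 407/2 = 11245/2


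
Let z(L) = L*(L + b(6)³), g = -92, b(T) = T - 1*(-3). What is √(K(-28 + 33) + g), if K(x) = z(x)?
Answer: √3578 ≈ 59.816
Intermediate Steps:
b(T) = 3 + T (b(T) = T + 3 = 3 + T)
z(L) = L*(729 + L) (z(L) = L*(L + (3 + 6)³) = L*(L + 9³) = L*(L + 729) = L*(729 + L))
K(x) = x*(729 + x)
√(K(-28 + 33) + g) = √((-28 + 33)*(729 + (-28 + 33)) - 92) = √(5*(729 + 5) - 92) = √(5*734 - 92) = √(3670 - 92) = √3578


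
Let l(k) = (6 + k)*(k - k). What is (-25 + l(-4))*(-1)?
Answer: 25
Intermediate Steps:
l(k) = 0 (l(k) = (6 + k)*0 = 0)
(-25 + l(-4))*(-1) = (-25 + 0)*(-1) = -25*(-1) = 25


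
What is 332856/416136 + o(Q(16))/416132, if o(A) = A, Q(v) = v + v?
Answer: 1442972389/1803828187 ≈ 0.79995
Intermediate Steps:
Q(v) = 2*v
332856/416136 + o(Q(16))/416132 = 332856/416136 + (2*16)/416132 = 332856*(1/416136) + 32*(1/416132) = 13869/17339 + 8/104033 = 1442972389/1803828187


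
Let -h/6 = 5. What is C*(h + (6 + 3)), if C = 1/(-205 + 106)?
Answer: 7/33 ≈ 0.21212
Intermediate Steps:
h = -30 (h = -6*5 = -30)
C = -1/99 (C = 1/(-99) = -1/99 ≈ -0.010101)
C*(h + (6 + 3)) = -(-30 + (6 + 3))/99 = -(-30 + 9)/99 = -1/99*(-21) = 7/33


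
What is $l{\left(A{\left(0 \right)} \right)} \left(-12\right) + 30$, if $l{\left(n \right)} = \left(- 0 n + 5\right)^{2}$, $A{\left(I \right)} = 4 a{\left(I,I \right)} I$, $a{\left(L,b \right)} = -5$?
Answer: $-270$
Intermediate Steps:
$A{\left(I \right)} = - 20 I$ ($A{\left(I \right)} = 4 \left(-5\right) I = - 20 I$)
$l{\left(n \right)} = 25$ ($l{\left(n \right)} = \left(\left(-1\right) 0 + 5\right)^{2} = \left(0 + 5\right)^{2} = 5^{2} = 25$)
$l{\left(A{\left(0 \right)} \right)} \left(-12\right) + 30 = 25 \left(-12\right) + 30 = -300 + 30 = -270$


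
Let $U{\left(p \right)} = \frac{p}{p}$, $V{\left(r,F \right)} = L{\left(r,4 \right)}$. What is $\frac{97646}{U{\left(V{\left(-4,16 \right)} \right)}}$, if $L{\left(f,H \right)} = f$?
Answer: $97646$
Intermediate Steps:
$V{\left(r,F \right)} = r$
$U{\left(p \right)} = 1$
$\frac{97646}{U{\left(V{\left(-4,16 \right)} \right)}} = \frac{97646}{1} = 97646 \cdot 1 = 97646$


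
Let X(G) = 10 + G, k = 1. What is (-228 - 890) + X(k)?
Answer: -1107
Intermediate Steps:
(-228 - 890) + X(k) = (-228 - 890) + (10 + 1) = -1118 + 11 = -1107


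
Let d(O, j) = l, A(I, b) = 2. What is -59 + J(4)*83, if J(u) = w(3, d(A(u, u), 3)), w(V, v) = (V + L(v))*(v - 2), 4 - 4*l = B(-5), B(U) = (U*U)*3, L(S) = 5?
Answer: -13173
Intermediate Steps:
B(U) = 3*U**2 (B(U) = U**2*3 = 3*U**2)
l = -71/4 (l = 1 - 3*(-5)**2/4 = 1 - 3*25/4 = 1 - 1/4*75 = 1 - 75/4 = -71/4 ≈ -17.750)
d(O, j) = -71/4
w(V, v) = (-2 + v)*(5 + V) (w(V, v) = (V + 5)*(v - 2) = (5 + V)*(-2 + v) = (-2 + v)*(5 + V))
J(u) = -158 (J(u) = -10 - 2*3 + 5*(-71/4) + 3*(-71/4) = -10 - 6 - 355/4 - 213/4 = -158)
-59 + J(4)*83 = -59 - 158*83 = -59 - 13114 = -13173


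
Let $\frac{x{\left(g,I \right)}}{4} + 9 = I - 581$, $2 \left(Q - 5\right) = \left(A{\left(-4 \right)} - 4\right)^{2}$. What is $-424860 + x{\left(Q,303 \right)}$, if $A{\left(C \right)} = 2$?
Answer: $-426008$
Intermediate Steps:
$Q = 7$ ($Q = 5 + \frac{\left(2 - 4\right)^{2}}{2} = 5 + \frac{\left(-2\right)^{2}}{2} = 5 + \frac{1}{2} \cdot 4 = 5 + 2 = 7$)
$x{\left(g,I \right)} = -2360 + 4 I$ ($x{\left(g,I \right)} = -36 + 4 \left(I - 581\right) = -36 + 4 \left(-581 + I\right) = -36 + \left(-2324 + 4 I\right) = -2360 + 4 I$)
$-424860 + x{\left(Q,303 \right)} = -424860 + \left(-2360 + 4 \cdot 303\right) = -424860 + \left(-2360 + 1212\right) = -424860 - 1148 = -426008$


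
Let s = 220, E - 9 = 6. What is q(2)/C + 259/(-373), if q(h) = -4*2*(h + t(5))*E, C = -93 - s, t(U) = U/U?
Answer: 53213/116749 ≈ 0.45579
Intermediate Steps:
t(U) = 1
E = 15 (E = 9 + 6 = 15)
C = -313 (C = -93 - 1*220 = -93 - 220 = -313)
q(h) = -120 - 120*h (q(h) = -4*2*(h + 1)*15 = -4*2*(1 + h)*15 = -4*(2 + 2*h)*15 = -4*(30 + 30*h) = -120 - 120*h)
q(2)/C + 259/(-373) = (-120 - 120*2)/(-313) + 259/(-373) = (-120 - 240)*(-1/313) + 259*(-1/373) = -360*(-1/313) - 259/373 = 360/313 - 259/373 = 53213/116749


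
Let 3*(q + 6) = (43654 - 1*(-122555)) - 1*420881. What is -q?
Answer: 254690/3 ≈ 84897.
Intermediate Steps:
q = -254690/3 (q = -6 + ((43654 - 1*(-122555)) - 1*420881)/3 = -6 + ((43654 + 122555) - 420881)/3 = -6 + (166209 - 420881)/3 = -6 + (⅓)*(-254672) = -6 - 254672/3 = -254690/3 ≈ -84897.)
-q = -1*(-254690/3) = 254690/3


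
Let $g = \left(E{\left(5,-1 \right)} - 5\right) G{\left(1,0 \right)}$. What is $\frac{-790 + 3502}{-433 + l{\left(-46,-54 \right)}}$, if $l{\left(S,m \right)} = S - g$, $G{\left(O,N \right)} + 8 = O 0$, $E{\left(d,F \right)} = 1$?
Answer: $- \frac{2712}{511} \approx -5.3072$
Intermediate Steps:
$G{\left(O,N \right)} = -8$ ($G{\left(O,N \right)} = -8 + O 0 = -8 + 0 = -8$)
$g = 32$ ($g = \left(1 - 5\right) \left(-8\right) = \left(-4\right) \left(-8\right) = 32$)
$l{\left(S,m \right)} = -32 + S$ ($l{\left(S,m \right)} = S - 32 = -32 + S$)
$\frac{-790 + 3502}{-433 + l{\left(-46,-54 \right)}} = \frac{-790 + 3502}{-433 - 78} = \frac{2712}{-433 - 78} = \frac{2712}{-511} = 2712 \left(- \frac{1}{511}\right) = - \frac{2712}{511}$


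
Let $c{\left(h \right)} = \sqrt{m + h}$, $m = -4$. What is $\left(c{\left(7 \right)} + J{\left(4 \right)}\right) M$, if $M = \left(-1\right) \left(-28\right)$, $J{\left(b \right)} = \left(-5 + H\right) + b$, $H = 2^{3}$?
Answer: $196 + 28 \sqrt{3} \approx 244.5$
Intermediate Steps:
$H = 8$
$c{\left(h \right)} = \sqrt{-4 + h}$
$J{\left(b \right)} = 3 + b$ ($J{\left(b \right)} = \left(-5 + 8\right) + b = 3 + b$)
$M = 28$
$\left(c{\left(7 \right)} + J{\left(4 \right)}\right) M = \left(\sqrt{-4 + 7} + \left(3 + 4\right)\right) 28 = \left(\sqrt{3} + 7\right) 28 = \left(7 + \sqrt{3}\right) 28 = 196 + 28 \sqrt{3}$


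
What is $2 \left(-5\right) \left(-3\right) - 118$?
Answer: $-88$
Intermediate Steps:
$2 \left(-5\right) \left(-3\right) - 118 = \left(-10\right) \left(-3\right) - 118 = 30 - 118 = -88$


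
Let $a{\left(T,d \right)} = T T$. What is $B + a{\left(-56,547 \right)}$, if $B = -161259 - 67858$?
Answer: $-225981$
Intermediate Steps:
$a{\left(T,d \right)} = T^{2}$
$B = -229117$ ($B = -161259 - 67858 = -229117$)
$B + a{\left(-56,547 \right)} = -229117 + \left(-56\right)^{2} = -229117 + 3136 = -225981$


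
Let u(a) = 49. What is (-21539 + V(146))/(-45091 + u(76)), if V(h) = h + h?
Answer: 21247/45042 ≈ 0.47172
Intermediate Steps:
V(h) = 2*h
(-21539 + V(146))/(-45091 + u(76)) = (-21539 + 2*146)/(-45091 + 49) = (-21539 + 292)/(-45042) = -21247*(-1/45042) = 21247/45042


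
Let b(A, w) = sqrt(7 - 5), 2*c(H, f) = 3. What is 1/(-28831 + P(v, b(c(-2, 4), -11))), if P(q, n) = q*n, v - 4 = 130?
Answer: -28831/831190649 - 134*sqrt(2)/831190649 ≈ -3.4914e-5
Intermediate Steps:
c(H, f) = 3/2 (c(H, f) = (1/2)*3 = 3/2)
v = 134 (v = 4 + 130 = 134)
b(A, w) = sqrt(2)
P(q, n) = n*q
1/(-28831 + P(v, b(c(-2, 4), -11))) = 1/(-28831 + sqrt(2)*134) = 1/(-28831 + 134*sqrt(2))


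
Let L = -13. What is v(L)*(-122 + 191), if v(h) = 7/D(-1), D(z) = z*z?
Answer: 483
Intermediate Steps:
D(z) = z**2
v(h) = 7 (v(h) = 7/((-1)**2) = 7/1 = 7*1 = 7)
v(L)*(-122 + 191) = 7*(-122 + 191) = 7*69 = 483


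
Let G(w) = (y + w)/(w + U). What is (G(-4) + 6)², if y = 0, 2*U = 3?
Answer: 1444/25 ≈ 57.760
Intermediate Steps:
U = 3/2 (U = (½)*3 = 3/2 ≈ 1.5000)
G(w) = w/(3/2 + w) (G(w) = (0 + w)/(w + 3/2) = w/(3/2 + w))
(G(-4) + 6)² = (2*(-4)/(3 + 2*(-4)) + 6)² = (2*(-4)/(3 - 8) + 6)² = (2*(-4)/(-5) + 6)² = (2*(-4)*(-⅕) + 6)² = (8/5 + 6)² = (38/5)² = 1444/25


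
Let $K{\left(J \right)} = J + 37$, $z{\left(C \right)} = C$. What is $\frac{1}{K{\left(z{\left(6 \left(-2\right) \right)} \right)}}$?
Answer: $\frac{1}{25} \approx 0.04$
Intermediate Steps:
$K{\left(J \right)} = 37 + J$
$\frac{1}{K{\left(z{\left(6 \left(-2\right) \right)} \right)}} = \frac{1}{37 + 6 \left(-2\right)} = \frac{1}{37 - 12} = \frac{1}{25}$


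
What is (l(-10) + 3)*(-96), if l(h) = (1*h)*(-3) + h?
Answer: -2208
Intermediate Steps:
l(h) = -2*h (l(h) = h*(-3) + h = -3*h + h = -2*h)
(l(-10) + 3)*(-96) = (-2*(-10) + 3)*(-96) = (20 + 3)*(-96) = 23*(-96) = -2208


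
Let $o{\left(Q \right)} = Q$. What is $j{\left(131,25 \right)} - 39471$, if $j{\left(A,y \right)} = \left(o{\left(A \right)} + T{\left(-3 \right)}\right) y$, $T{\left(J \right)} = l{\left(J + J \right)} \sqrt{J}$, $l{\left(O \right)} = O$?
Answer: $-36196 - 150 i \sqrt{3} \approx -36196.0 - 259.81 i$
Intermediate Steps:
$T{\left(J \right)} = 2 J^{\frac{3}{2}}$ ($T{\left(J \right)} = \left(J + J\right) \sqrt{J} = 2 J \sqrt{J} = 2 J^{\frac{3}{2}}$)
$j{\left(A,y \right)} = y \left(A - 6 i \sqrt{3}\right)$ ($j{\left(A,y \right)} = \left(A + 2 \left(-3\right)^{\frac{3}{2}}\right) y = \left(A + 2 \left(- 3 i \sqrt{3}\right)\right) y = \left(A - 6 i \sqrt{3}\right) y = y \left(A - 6 i \sqrt{3}\right)$)
$j{\left(131,25 \right)} - 39471 = 25 \left(131 - 6 i \sqrt{3}\right) - 39471 = \left(3275 - 150 i \sqrt{3}\right) - 39471 = -36196 - 150 i \sqrt{3}$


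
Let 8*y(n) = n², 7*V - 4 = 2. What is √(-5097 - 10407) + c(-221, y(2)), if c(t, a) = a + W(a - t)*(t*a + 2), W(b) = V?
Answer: -185/2 + 4*I*√969 ≈ -92.5 + 124.52*I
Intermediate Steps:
V = 6/7 (V = 4/7 + (⅐)*2 = 4/7 + 2/7 = 6/7 ≈ 0.85714)
W(b) = 6/7
y(n) = n²/8
c(t, a) = 12/7 + a + 6*a*t/7 (c(t, a) = a + 6*(t*a + 2)/7 = a + 6*(a*t + 2)/7 = a + 6*(2 + a*t)/7 = a + (12/7 + 6*a*t/7) = 12/7 + a + 6*a*t/7)
√(-5097 - 10407) + c(-221, y(2)) = √(-5097 - 10407) + (12/7 + (⅛)*2² + (6/7)*((⅛)*2²)*(-221)) = √(-15504) + (12/7 + (⅛)*4 + (6/7)*((⅛)*4)*(-221)) = 4*I*√969 + (12/7 + ½ + (6/7)*(½)*(-221)) = 4*I*√969 + (12/7 + ½ - 663/7) = 4*I*√969 - 185/2 = -185/2 + 4*I*√969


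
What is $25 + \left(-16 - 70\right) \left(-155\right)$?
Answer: $13355$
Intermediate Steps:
$25 + \left(-16 - 70\right) \left(-155\right) = 25 - -13330 = 25 + 13330 = 13355$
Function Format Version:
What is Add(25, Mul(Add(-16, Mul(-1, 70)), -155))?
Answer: 13355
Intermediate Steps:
Add(25, Mul(Add(-16, Mul(-1, 70)), -155)) = Add(25, Mul(Add(-16, -70), -155)) = Add(25, Mul(-86, -155)) = Add(25, 13330) = 13355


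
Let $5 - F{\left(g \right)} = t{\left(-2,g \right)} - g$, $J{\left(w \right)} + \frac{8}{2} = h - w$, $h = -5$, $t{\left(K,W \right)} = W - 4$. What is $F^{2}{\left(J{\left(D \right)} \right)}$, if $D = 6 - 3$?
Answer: $81$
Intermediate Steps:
$t{\left(K,W \right)} = -4 + W$
$D = 3$ ($D = 6 - 3 = 3$)
$J{\left(w \right)} = -9 - w$ ($J{\left(w \right)} = -4 - \left(5 + w\right) = -9 - w$)
$F{\left(g \right)} = 9$ ($F{\left(g \right)} = 5 - \left(\left(-4 + g\right) - g\right) = 5 - -4 = 5 + 4 = 9$)
$F^{2}{\left(J{\left(D \right)} \right)} = 9^{2} = 81$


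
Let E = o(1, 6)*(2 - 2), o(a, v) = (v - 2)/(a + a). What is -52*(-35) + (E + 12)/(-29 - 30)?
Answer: 107368/59 ≈ 1819.8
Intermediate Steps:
o(a, v) = (-2 + v)/(2*a) (o(a, v) = (-2 + v)/((2*a)) = (-2 + v)*(1/(2*a)) = (-2 + v)/(2*a))
E = 0 (E = ((½)*(-2 + 6)/1)*(2 - 2) = ((½)*1*4)*0 = 2*0 = 0)
-52*(-35) + (E + 12)/(-29 - 30) = -52*(-35) + (0 + 12)/(-29 - 30) = 1820 + 12/(-59) = 1820 + 12*(-1/59) = 1820 - 12/59 = 107368/59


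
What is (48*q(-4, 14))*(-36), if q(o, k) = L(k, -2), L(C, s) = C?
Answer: -24192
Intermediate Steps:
q(o, k) = k
(48*q(-4, 14))*(-36) = (48*14)*(-36) = 672*(-36) = -24192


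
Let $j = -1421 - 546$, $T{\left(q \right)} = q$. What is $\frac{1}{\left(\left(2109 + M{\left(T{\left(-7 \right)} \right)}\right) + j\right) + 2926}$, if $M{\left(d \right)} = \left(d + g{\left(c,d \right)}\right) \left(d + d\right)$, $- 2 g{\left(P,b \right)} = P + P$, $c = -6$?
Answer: $\frac{1}{3082} \approx 0.00032446$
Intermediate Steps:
$g{\left(P,b \right)} = - P$ ($g{\left(P,b \right)} = - \frac{P + P}{2} = - \frac{2 P}{2} = - P$)
$j = -1967$
$M{\left(d \right)} = 2 d \left(6 + d\right)$ ($M{\left(d \right)} = \left(d - -6\right) \left(d + d\right) = \left(d + 6\right) 2 d = \left(6 + d\right) 2 d = 2 d \left(6 + d\right)$)
$\frac{1}{\left(\left(2109 + M{\left(T{\left(-7 \right)} \right)}\right) + j\right) + 2926} = \frac{1}{\left(\left(2109 + 2 \left(-7\right) \left(6 - 7\right)\right) - 1967\right) + 2926} = \frac{1}{\left(\left(2109 + 2 \left(-7\right) \left(-1\right)\right) - 1967\right) + 2926} = \frac{1}{\left(\left(2109 + 14\right) - 1967\right) + 2926} = \frac{1}{\left(2123 - 1967\right) + 2926} = \frac{1}{156 + 2926} = \frac{1}{3082}$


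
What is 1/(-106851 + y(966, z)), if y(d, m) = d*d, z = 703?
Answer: 1/826305 ≈ 1.2102e-6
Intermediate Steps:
y(d, m) = d²
1/(-106851 + y(966, z)) = 1/(-106851 + 966²) = 1/(-106851 + 933156) = 1/826305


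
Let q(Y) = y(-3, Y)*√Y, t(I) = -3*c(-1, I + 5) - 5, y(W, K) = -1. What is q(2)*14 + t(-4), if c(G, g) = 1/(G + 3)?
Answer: -13/2 - 14*√2 ≈ -26.299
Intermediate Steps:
c(G, g) = 1/(3 + G)
t(I) = -13/2 (t(I) = -3/(3 - 1) - 5 = -3/2 - 5 = -13/2)
q(Y) = -√Y
q(2)*14 + t(-4) = -√2*14 - 13/2 = -14*√2 - 13/2 = -13/2 - 14*√2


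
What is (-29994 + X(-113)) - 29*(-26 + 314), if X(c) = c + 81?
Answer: -38378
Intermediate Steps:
X(c) = 81 + c
(-29994 + X(-113)) - 29*(-26 + 314) = (-29994 + (81 - 113)) - 29*(-26 + 314) = (-29994 - 32) - 29*288 = -30026 - 8352 = -38378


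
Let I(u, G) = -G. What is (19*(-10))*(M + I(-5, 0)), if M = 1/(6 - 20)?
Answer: 95/7 ≈ 13.571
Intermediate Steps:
M = -1/14 (M = 1/(-14) = -1/14 ≈ -0.071429)
(19*(-10))*(M + I(-5, 0)) = (19*(-10))*(-1/14 - 1*0) = -190*(-1/14 + 0) = -190*(-1/14) = 95/7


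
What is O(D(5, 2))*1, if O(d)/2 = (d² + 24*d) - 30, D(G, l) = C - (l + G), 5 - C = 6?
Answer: -316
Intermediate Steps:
C = -1 (C = 5 - 1*6 = 5 - 6 = -1)
D(G, l) = -1 - G - l (D(G, l) = -1 - (l + G) = -1 - (G + l) = -1 + (-G - l) = -1 - G - l)
O(d) = -60 + 2*d² + 48*d (O(d) = 2*((d² + 24*d) - 30) = 2*(-30 + d² + 24*d) = -60 + 2*d² + 48*d)
O(D(5, 2))*1 = (-60 + 2*(-1 - 1*5 - 1*2)² + 48*(-1 - 1*5 - 1*2))*1 = (-60 + 2*(-1 - 5 - 2)² + 48*(-1 - 5 - 2))*1 = (-60 + 2*(-8)² + 48*(-8))*1 = (-60 + 2*64 - 384)*1 = (-60 + 128 - 384)*1 = -316*1 = -316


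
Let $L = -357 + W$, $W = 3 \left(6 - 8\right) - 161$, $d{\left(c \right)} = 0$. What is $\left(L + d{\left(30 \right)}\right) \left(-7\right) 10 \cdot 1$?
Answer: $36680$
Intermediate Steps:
$W = -167$ ($W = 3 \left(-2\right) - 161 = -6 - 161 = -167$)
$L = -524$ ($L = -357 - 167 = -524$)
$\left(L + d{\left(30 \right)}\right) \left(-7\right) 10 \cdot 1 = \left(-524 + 0\right) \left(-7\right) 10 \cdot 1 = - 524 \left(\left(-70\right) 1\right) = \left(-524\right) \left(-70\right) = 36680$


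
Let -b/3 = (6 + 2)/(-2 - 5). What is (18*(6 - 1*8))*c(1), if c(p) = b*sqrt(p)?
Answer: -864/7 ≈ -123.43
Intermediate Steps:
b = 24/7 (b = -3*(6 + 2)/(-2 - 5) = -24/(-7) = -24*(-1)/7 = -3*(-8/7) = 24/7 ≈ 3.4286)
c(p) = 24*sqrt(p)/7
(18*(6 - 1*8))*c(1) = (18*(6 - 1*8))*(24*sqrt(1)/7) = (18*(6 - 8))*((24/7)*1) = (18*(-2))*(24/7) = -36*24/7 = -864/7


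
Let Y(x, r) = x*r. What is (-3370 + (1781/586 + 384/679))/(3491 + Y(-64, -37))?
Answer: -1339468457/2331260946 ≈ -0.57457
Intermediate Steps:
Y(x, r) = r*x
(-3370 + (1781/586 + 384/679))/(3491 + Y(-64, -37)) = (-3370 + (1781/586 + 384/679))/(3491 - 37*(-64)) = (-3370 + (1781*(1/586) + 384*(1/679)))/(3491 + 2368) = (-3370 + (1781/586 + 384/679))/5859 = (-3370 + 1434323/397894)*(1/5859) = -1339468457/397894*1/5859 = -1339468457/2331260946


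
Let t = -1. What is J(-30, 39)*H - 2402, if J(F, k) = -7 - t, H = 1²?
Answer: -2408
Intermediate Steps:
H = 1
J(F, k) = -6 (J(F, k) = -7 - 1*(-1) = -7 + 1 = -6)
J(-30, 39)*H - 2402 = -6*1 - 2402 = -6 - 2402 = -2408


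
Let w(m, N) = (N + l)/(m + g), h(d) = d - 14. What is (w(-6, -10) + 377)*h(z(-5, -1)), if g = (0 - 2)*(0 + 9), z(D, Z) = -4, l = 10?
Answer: -6786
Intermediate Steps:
h(d) = -14 + d
g = -18 (g = -2*9 = -18)
w(m, N) = (10 + N)/(-18 + m) (w(m, N) = (N + 10)/(m - 18) = (10 + N)/(-18 + m))
(w(-6, -10) + 377)*h(z(-5, -1)) = ((10 - 10)/(-18 - 6) + 377)*(-14 - 4) = (0/(-24) + 377)*(-18) = (-1/24*0 + 377)*(-18) = (0 + 377)*(-18) = 377*(-18) = -6786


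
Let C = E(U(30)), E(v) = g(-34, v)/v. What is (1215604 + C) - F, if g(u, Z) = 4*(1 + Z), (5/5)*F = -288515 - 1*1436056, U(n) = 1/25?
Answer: 2940279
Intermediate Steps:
U(n) = 1/25
F = -1724571 (F = -288515 - 1*1436056 = -288515 - 1436056 = -1724571)
g(u, Z) = 4 + 4*Z
E(v) = (4 + 4*v)/v
C = 104 (C = 4 + 4/(1/25) = 4 + 4*25 = 4 + 100 = 104)
(1215604 + C) - F = (1215604 + 104) - 1*(-1724571) = 1215708 + 1724571 = 2940279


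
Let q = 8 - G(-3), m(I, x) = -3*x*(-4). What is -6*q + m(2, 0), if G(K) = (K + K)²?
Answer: 168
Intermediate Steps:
m(I, x) = 12*x
G(K) = 4*K² (G(K) = (2*K)² = 4*K²)
q = -28 (q = 8 - 4*(-3)² = 8 - 4*9 = 8 - 1*36 = 8 - 36 = -28)
-6*q + m(2, 0) = -6*(-28) + 12*0 = 168 + 0 = 168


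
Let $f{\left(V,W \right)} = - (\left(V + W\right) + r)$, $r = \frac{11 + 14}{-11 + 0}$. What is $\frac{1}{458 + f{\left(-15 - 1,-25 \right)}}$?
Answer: $\frac{11}{5514} \approx 0.0019949$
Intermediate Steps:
$r = - \frac{25}{11}$ ($r = \frac{25}{-11} = 25 \left(- \frac{1}{11}\right) = - \frac{25}{11} \approx -2.2727$)
$f{\left(V,W \right)} = \frac{25}{11} - V - W$ ($f{\left(V,W \right)} = - (\left(V + W\right) - \frac{25}{11}) = - (- \frac{25}{11} + V + W) = \frac{25}{11} - V - W$)
$\frac{1}{458 + f{\left(-15 - 1,-25 \right)}} = \frac{1}{458 - \left(- \frac{465}{11} - 1\right)} = \frac{1}{458 + \left(\frac{25}{11} - \left(-15 - 1\right) + 25\right)} = \frac{1}{458 + \left(\frac{25}{11} - -16 + 25\right)} = \frac{1}{458 + \left(\frac{25}{11} + 16 + 25\right)} = \frac{1}{458 + \frac{476}{11}} = \frac{1}{\frac{5514}{11}} = \frac{11}{5514}$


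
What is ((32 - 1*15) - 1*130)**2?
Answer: 12769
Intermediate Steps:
((32 - 1*15) - 1*130)**2 = ((32 - 15) - 130)**2 = (17 - 130)**2 = (-113)**2 = 12769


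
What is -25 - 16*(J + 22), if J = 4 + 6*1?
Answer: -537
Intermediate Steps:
J = 10 (J = 4 + 6 = 10)
-25 - 16*(J + 22) = -25 - 16*(10 + 22) = -25 - 16*32 = -25 - 512 = -537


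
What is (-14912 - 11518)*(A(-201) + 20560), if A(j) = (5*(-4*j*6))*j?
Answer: 127592410800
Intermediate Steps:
A(j) = -120*j**2 (A(j) = (5*(-24*j))*j = (-120*j)*j = -120*j**2)
(-14912 - 11518)*(A(-201) + 20560) = (-14912 - 11518)*(-120*(-201)**2 + 20560) = -26430*(-120*40401 + 20560) = -26430*(-4848120 + 20560) = -26430*(-4827560) = 127592410800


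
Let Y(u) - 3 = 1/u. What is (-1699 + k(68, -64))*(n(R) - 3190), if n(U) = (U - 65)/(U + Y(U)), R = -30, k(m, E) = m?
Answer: 4214895440/811 ≈ 5.1972e+6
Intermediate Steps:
Y(u) = 3 + 1/u
n(U) = (-65 + U)/(3 + U + 1/U) (n(U) = (U - 65)/(U + (3 + 1/U)) = (-65 + U)/(3 + U + 1/U))
(-1699 + k(68, -64))*(n(R) - 3190) = (-1699 + 68)*(-30*(-65 - 30)/(1 + (-30)² + 3*(-30)) - 3190) = -1631*(-30*(-95)/(1 + 900 - 90) - 3190) = -1631*(-30*(-95)/811 - 3190) = -1631*(-30*1/811*(-95) - 3190) = -1631*(2850/811 - 3190) = -1631*(-2584240/811) = 4214895440/811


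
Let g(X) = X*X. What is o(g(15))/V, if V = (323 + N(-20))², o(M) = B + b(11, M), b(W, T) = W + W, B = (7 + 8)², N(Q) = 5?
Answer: 247/107584 ≈ 0.0022959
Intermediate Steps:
g(X) = X²
B = 225 (B = 15² = 225)
b(W, T) = 2*W
o(M) = 247 (o(M) = 225 + 2*11 = 225 + 22 = 247)
V = 107584 (V = (323 + 5)² = 328² = 107584)
o(g(15))/V = 247/107584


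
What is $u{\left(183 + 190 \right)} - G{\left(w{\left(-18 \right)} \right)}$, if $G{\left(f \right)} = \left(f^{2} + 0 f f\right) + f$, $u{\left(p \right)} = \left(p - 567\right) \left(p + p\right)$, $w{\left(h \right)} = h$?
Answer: $-145030$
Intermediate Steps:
$u{\left(p \right)} = 2 p \left(-567 + p\right)$ ($u{\left(p \right)} = \left(-567 + p\right) 2 p = 2 p \left(-567 + p\right)$)
$G{\left(f \right)} = f + f^{2}$ ($G{\left(f \right)} = \left(f^{2} + 0 f\right) + f = \left(f^{2} + 0\right) + f = f^{2} + f = f + f^{2}$)
$u{\left(183 + 190 \right)} - G{\left(w{\left(-18 \right)} \right)} = 2 \left(183 + 190\right) \left(-567 + \left(183 + 190\right)\right) - - 18 \left(1 - 18\right) = 2 \cdot 373 \left(-567 + 373\right) - \left(-18\right) \left(-17\right) = 2 \cdot 373 \left(-194\right) - 306 = -144724 - 306 = -145030$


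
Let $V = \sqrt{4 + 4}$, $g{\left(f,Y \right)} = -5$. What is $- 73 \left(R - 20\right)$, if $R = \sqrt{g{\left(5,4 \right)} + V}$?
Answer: $1460 - 73 \sqrt{-5 + 2 \sqrt{2}} \approx 1460.0 - 107.57 i$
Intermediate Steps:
$V = 2 \sqrt{2}$ ($V = \sqrt{8} = 2 \sqrt{2} \approx 2.8284$)
$R = \sqrt{-5 + 2 \sqrt{2}} \approx 1.4736 i$
$- 73 \left(R - 20\right) = - 73 \left(\sqrt{-5 + 2 \sqrt{2}} - 20\right) = - 73 \left(-20 + \sqrt{-5 + 2 \sqrt{2}}\right) = 1460 - 73 \sqrt{-5 + 2 \sqrt{2}}$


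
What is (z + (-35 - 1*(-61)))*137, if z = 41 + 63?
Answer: 17810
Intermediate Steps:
z = 104
(z + (-35 - 1*(-61)))*137 = (104 + (-35 - 1*(-61)))*137 = (104 + (-35 + 61))*137 = (104 + 26)*137 = 130*137 = 17810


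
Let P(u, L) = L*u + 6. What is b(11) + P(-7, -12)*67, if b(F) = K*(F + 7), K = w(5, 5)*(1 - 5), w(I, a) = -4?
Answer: 6318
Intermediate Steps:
P(u, L) = 6 + L*u
K = 16 (K = -4*(1 - 5) = -4*(-4) = 16)
b(F) = 112 + 16*F (b(F) = 16*(F + 7) = 16*(7 + F) = 112 + 16*F)
b(11) + P(-7, -12)*67 = (112 + 16*11) + (6 - 12*(-7))*67 = (112 + 176) + (6 + 84)*67 = 288 + 90*67 = 288 + 6030 = 6318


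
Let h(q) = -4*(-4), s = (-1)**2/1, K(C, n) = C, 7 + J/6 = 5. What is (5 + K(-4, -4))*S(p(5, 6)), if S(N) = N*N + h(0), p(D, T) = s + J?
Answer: 137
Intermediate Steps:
J = -12 (J = -42 + 6*5 = -42 + 30 = -12)
s = 1 (s = 1*1 = 1)
p(D, T) = -11 (p(D, T) = 1 - 12 = -11)
h(q) = 16
S(N) = 16 + N**2 (S(N) = N*N + 16 = N**2 + 16 = 16 + N**2)
(5 + K(-4, -4))*S(p(5, 6)) = (5 - 4)*(16 + (-11)**2) = 1*(16 + 121) = 1*137 = 137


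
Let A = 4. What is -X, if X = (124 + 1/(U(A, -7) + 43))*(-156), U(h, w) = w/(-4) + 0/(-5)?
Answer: 3463200/179 ≈ 19348.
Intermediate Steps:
U(h, w) = -w/4 (U(h, w) = w*(-¼) + 0*(-⅕) = -w/4 + 0 = -w/4)
X = -3463200/179 (X = (124 + 1/(-¼*(-7) + 43))*(-156) = (124 + 1/(7/4 + 43))*(-156) = (124 + 1/(179/4))*(-156) = (124 + 4/179)*(-156) = (22200/179)*(-156) = -3463200/179 ≈ -19348.)
-X = -1*(-3463200/179) = 3463200/179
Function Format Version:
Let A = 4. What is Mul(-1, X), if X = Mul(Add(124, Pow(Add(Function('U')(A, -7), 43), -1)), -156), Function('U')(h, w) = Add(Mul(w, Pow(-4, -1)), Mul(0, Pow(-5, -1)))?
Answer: Rational(3463200, 179) ≈ 19348.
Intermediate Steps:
Function('U')(h, w) = Mul(Rational(-1, 4), w) (Function('U')(h, w) = Add(Mul(w, Rational(-1, 4)), Mul(0, Rational(-1, 5))) = Add(Mul(Rational(-1, 4), w), 0) = Mul(Rational(-1, 4), w))
X = Rational(-3463200, 179) (X = Mul(Add(124, Pow(Add(Mul(Rational(-1, 4), -7), 43), -1)), -156) = Mul(Add(124, Pow(Add(Rational(7, 4), 43), -1)), -156) = Mul(Add(124, Pow(Rational(179, 4), -1)), -156) = Mul(Add(124, Rational(4, 179)), -156) = Mul(Rational(22200, 179), -156) = Rational(-3463200, 179) ≈ -19348.)
Mul(-1, X) = Mul(-1, Rational(-3463200, 179)) = Rational(3463200, 179)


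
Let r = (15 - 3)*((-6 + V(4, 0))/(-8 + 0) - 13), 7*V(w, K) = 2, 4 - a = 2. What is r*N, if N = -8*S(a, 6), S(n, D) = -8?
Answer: -66048/7 ≈ -9435.4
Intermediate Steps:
a = 2 (a = 4 - 1*2 = 4 - 2 = 2)
V(w, K) = 2/7 (V(w, K) = (⅐)*2 = 2/7)
N = 64 (N = -8*(-8) = 64)
r = -1032/7 (r = (15 - 3)*((-6 + 2/7)/(-8 + 0) - 13) = 12*(-40/7/(-8) - 13) = 12*(-40/7*(-⅛) - 13) = 12*(5/7 - 13) = 12*(-86/7) = -1032/7 ≈ -147.43)
r*N = -1032/7*64 = -66048/7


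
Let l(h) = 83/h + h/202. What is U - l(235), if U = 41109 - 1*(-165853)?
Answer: 9824414149/47470 ≈ 2.0696e+5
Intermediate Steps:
l(h) = 83/h + h/202 (l(h) = 83/h + h*(1/202) = 83/h + h/202)
U = 206962 (U = 41109 + 165853 = 206962)
U - l(235) = 206962 - (83/235 + (1/202)*235) = 206962 - (83*(1/235) + 235/202) = 206962 - (83/235 + 235/202) = 206962 - 1*71991/47470 = 206962 - 71991/47470 = 9824414149/47470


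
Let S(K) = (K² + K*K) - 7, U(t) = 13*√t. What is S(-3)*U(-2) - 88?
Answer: -88 + 143*I*√2 ≈ -88.0 + 202.23*I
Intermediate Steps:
S(K) = -7 + 2*K² (S(K) = (K² + K²) - 7 = 2*K² - 7 = -7 + 2*K²)
S(-3)*U(-2) - 88 = (-7 + 2*(-3)²)*(13*√(-2)) - 88 = (-7 + 2*9)*(13*(I*√2)) - 88 = (-7 + 18)*(13*I*√2) - 88 = 11*(13*I*√2) - 88 = 143*I*√2 - 88 = -88 + 143*I*√2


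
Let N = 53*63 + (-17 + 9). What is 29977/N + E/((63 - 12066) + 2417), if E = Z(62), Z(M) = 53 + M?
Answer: 286976457/31930966 ≈ 8.9874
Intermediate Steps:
N = 3331 (N = 3339 - 8 = 3331)
E = 115 (E = 53 + 62 = 115)
29977/N + E/((63 - 12066) + 2417) = 29977/3331 + 115/((63 - 12066) + 2417) = 29977*(1/3331) + 115/(-12003 + 2417) = 29977/3331 + 115/(-9586) = 29977/3331 + 115*(-1/9586) = 29977/3331 - 115/9586 = 286976457/31930966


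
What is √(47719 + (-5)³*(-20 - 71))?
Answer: 21*√134 ≈ 243.09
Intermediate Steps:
√(47719 + (-5)³*(-20 - 71)) = √(47719 - 125*(-91)) = √(47719 + 11375) = √59094 = 21*√134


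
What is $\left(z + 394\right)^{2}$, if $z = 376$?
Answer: $592900$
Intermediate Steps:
$\left(z + 394\right)^{2} = \left(376 + 394\right)^{2} = 770^{2} = 592900$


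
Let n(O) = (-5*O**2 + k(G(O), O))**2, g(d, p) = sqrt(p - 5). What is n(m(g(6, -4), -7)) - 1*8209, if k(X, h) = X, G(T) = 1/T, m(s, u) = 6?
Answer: 868717/36 ≈ 24131.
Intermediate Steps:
g(d, p) = sqrt(-5 + p)
G(T) = 1/T
n(O) = (1/O - 5*O**2)**2 (n(O) = (-5*O**2 + 1/O)**2 = (1/O - 5*O**2)**2)
n(m(g(6, -4), -7)) - 1*8209 = (-1 + 5*6**3)**2/6**2 - 1*8209 = (-1 + 5*216)**2/36 - 8209 = (-1 + 1080)**2/36 - 8209 = (1/36)*1079**2 - 8209 = (1/36)*1164241 - 8209 = 1164241/36 - 8209 = 868717/36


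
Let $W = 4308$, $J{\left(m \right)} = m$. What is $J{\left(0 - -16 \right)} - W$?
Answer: $-4292$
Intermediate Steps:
$J{\left(0 - -16 \right)} - W = \left(0 - -16\right) - 4308 = \left(0 + 16\right) - 4308 = 16 - 4308 = -4292$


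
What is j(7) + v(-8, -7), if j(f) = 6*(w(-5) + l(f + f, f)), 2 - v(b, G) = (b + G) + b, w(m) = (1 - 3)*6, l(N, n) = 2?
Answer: -35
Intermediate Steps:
w(m) = -12 (w(m) = -2*6 = -12)
v(b, G) = 2 - G - 2*b (v(b, G) = 2 - ((b + G) + b) = 2 - ((G + b) + b) = 2 - (G + 2*b) = 2 + (-G - 2*b) = 2 - G - 2*b)
j(f) = -60 (j(f) = 6*(-12 + 2) = 6*(-10) = -60)
j(7) + v(-8, -7) = -60 + (2 - 1*(-7) - 2*(-8)) = -60 + (2 + 7 + 16) = -60 + 25 = -35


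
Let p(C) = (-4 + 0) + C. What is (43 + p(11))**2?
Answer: 2500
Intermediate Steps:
p(C) = -4 + C
(43 + p(11))**2 = (43 + (-4 + 11))**2 = (43 + 7)**2 = 50**2 = 2500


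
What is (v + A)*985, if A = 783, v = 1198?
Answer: 1951285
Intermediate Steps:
(v + A)*985 = (1198 + 783)*985 = 1981*985 = 1951285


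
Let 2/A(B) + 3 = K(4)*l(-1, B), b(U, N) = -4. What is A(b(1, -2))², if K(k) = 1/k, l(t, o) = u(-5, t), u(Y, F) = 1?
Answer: 64/121 ≈ 0.52893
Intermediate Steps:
l(t, o) = 1
A(B) = -8/11 (A(B) = 2/(-3 + 1/4) = 2/(-3 + (¼)*1) = 2/(-3 + ¼) = 2/(-11/4) = 2*(-4/11) = -8/11)
A(b(1, -2))² = (-8/11)² = 64/121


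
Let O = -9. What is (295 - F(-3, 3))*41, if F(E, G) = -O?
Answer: 11726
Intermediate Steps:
F(E, G) = 9 (F(E, G) = -1*(-9) = 9)
(295 - F(-3, 3))*41 = (295 - 1*9)*41 = (295 - 9)*41 = 286*41 = 11726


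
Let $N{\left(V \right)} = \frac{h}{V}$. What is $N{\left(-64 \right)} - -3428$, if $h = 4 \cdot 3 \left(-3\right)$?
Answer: $\frac{54857}{16} \approx 3428.6$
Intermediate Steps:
$h = -36$ ($h = 12 \left(-3\right) = -36$)
$N{\left(V \right)} = - \frac{36}{V}$
$N{\left(-64 \right)} - -3428 = - \frac{36}{-64} - -3428 = \left(-36\right) \left(- \frac{1}{64}\right) + 3428 = \frac{9}{16} + 3428 = \frac{54857}{16}$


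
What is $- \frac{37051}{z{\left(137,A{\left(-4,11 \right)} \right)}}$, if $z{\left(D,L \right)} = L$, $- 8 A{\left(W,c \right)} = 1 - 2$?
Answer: $-296408$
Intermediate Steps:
$A{\left(W,c \right)} = \frac{1}{8}$ ($A{\left(W,c \right)} = - \frac{1 - 2}{8} = \left(- \frac{1}{8}\right) \left(-1\right) = \frac{1}{8}$)
$- \frac{37051}{z{\left(137,A{\left(-4,11 \right)} \right)}} = - 37051 \frac{1}{\frac{1}{8}} = \left(-37051\right) 8 = -296408$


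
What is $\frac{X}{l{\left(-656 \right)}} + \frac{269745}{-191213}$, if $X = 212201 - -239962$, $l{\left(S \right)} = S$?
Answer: $- \frac{86636396439}{125435728} \approx -690.68$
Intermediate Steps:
$X = 452163$ ($X = 212201 + 239962 = 452163$)
$\frac{X}{l{\left(-656 \right)}} + \frac{269745}{-191213} = \frac{452163}{-656} + \frac{269745}{-191213} = 452163 \left(- \frac{1}{656}\right) + 269745 \left(- \frac{1}{191213}\right) = - \frac{452163}{656} - \frac{269745}{191213} = - \frac{86636396439}{125435728}$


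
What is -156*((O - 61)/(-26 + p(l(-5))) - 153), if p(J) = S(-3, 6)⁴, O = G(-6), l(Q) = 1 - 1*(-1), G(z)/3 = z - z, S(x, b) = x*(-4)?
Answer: 247157898/10355 ≈ 23868.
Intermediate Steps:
S(x, b) = -4*x
G(z) = 0 (G(z) = 3*(z - z) = 3*0 = 0)
l(Q) = 2 (l(Q) = 1 + 1 = 2)
O = 0
p(J) = 20736 (p(J) = (-4*(-3))⁴ = 12⁴ = 20736)
-156*((O - 61)/(-26 + p(l(-5))) - 153) = -156*((0 - 61)/(-26 + 20736) - 153) = -156*(-61/20710 - 153) = -156*(-3168691/20710) = 247157898/10355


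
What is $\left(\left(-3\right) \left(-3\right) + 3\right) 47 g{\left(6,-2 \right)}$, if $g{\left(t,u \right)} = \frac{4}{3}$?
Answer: $752$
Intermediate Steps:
$g{\left(t,u \right)} = \frac{4}{3}$ ($g{\left(t,u \right)} = 4 \cdot \frac{1}{3} = \frac{4}{3}$)
$\left(\left(-3\right) \left(-3\right) + 3\right) 47 g{\left(6,-2 \right)} = \left(\left(-3\right) \left(-3\right) + 3\right) 47 \cdot \frac{4}{3} = \left(9 + 3\right) 47 \cdot \frac{4}{3} = 12 \cdot 47 \cdot \frac{4}{3} = 564 \cdot \frac{4}{3} = 752$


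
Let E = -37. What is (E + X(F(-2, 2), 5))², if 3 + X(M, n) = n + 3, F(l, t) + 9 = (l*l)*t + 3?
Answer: 1024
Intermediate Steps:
F(l, t) = -6 + t*l² (F(l, t) = -9 + ((l*l)*t + 3) = -9 + (l²*t + 3) = -9 + (t*l² + 3) = -9 + (3 + t*l²) = -6 + t*l²)
X(M, n) = n (X(M, n) = -3 + (n + 3) = -3 + (3 + n) = n)
(E + X(F(-2, 2), 5))² = (-37 + 5)² = (-32)² = 1024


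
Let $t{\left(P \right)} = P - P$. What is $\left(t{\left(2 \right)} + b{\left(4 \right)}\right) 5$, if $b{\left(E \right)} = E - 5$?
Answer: $-5$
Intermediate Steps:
$t{\left(P \right)} = 0$
$b{\left(E \right)} = -5 + E$ ($b{\left(E \right)} = E - 5 = -5 + E$)
$\left(t{\left(2 \right)} + b{\left(4 \right)}\right) 5 = \left(0 + \left(-5 + 4\right)\right) 5 = \left(0 - 1\right) 5 = \left(-1\right) 5 = -5$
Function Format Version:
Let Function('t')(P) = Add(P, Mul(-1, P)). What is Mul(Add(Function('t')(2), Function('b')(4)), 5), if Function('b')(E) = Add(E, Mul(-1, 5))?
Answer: -5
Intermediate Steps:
Function('t')(P) = 0
Function('b')(E) = Add(-5, E) (Function('b')(E) = Add(E, -5) = Add(-5, E))
Mul(Add(Function('t')(2), Function('b')(4)), 5) = Mul(Add(0, Add(-5, 4)), 5) = Mul(Add(0, -1), 5) = Mul(-1, 5) = -5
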